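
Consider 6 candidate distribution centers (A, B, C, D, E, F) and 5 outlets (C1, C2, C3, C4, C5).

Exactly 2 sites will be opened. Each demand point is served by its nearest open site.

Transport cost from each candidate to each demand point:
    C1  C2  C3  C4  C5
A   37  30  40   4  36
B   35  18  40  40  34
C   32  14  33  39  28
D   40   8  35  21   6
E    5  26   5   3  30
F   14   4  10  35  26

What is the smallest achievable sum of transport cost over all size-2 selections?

27

Open {D, E}.
  C1→E 5, C2→D 8, C3→E 5, C4→E 3, C5→D 6  ⇒ total 27.
Compare {E, F}: total 43.
Compare {C, E}: total 55.
No size-2 selection does better; minimum is 27.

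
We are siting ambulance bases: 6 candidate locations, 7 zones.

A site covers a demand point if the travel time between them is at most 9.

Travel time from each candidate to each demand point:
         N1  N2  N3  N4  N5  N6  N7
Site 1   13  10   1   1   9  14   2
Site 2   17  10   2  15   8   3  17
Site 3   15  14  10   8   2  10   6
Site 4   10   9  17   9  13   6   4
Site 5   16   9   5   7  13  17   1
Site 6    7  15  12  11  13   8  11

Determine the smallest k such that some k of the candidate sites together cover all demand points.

Coverage sets (demand points within 9 of each site):
  Site 1: {N3, N4, N5, N7}
  Site 2: {N3, N5, N6}
  Site 3: {N4, N5, N7}
  Site 4: {N2, N4, N6, N7}
  Site 5: {N2, N3, N4, N7}
  Site 6: {N1, N6}
No 2 sites suffice: every size-2 union leaves at least one demand point uncovered.
But {Site 1, Site 4, Site 6} covers everything, so the minimum is 3.

3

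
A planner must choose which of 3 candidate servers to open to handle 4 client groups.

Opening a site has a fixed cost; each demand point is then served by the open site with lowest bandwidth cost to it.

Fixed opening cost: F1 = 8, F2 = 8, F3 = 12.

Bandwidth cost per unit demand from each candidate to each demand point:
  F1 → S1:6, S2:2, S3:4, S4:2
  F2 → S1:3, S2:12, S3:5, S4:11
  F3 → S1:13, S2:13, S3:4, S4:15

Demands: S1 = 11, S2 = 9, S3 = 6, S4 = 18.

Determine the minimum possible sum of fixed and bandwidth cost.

127

Open {F1, F2}: assign each demand point to its cheapest open site.
  S1→F2 11×3=33, S2→F1 9×2=18, S3→F1 6×4=24, S4→F1 18×2=36
  bandwidth cost 111, fixed 16 → total 127.
Compare {F1, F2, F3}: bandwidth cost 111 + fixed 28 = 139.
Compare {F1}: bandwidth cost 144 + fixed 8 = 152.
Compare {F1, F3}: bandwidth cost 144 + fixed 20 = 164.
All other subsets cost ≥ 139. Minimum total cost: 127.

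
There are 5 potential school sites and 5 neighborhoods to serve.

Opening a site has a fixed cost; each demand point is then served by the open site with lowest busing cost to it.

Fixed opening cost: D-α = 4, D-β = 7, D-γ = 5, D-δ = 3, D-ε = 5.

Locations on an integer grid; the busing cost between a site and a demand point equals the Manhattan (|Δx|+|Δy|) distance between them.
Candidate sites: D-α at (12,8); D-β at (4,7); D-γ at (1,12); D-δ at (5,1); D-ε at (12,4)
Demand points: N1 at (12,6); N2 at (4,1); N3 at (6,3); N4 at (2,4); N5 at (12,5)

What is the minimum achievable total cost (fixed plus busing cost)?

21

Open {D-δ, D-ε}: assign each demand point to its cheapest open site.
  N1→D-ε 2, N2→D-δ 1, N3→D-δ 3, N4→D-δ 6, N5→D-ε 1
  busing cost 13, fixed 8 → total 21.
Compare {D-α, D-δ}: busing cost 15 + fixed 7 = 22.
Compare {D-α, D-δ, D-ε}: busing cost 13 + fixed 12 = 25.
Compare {D-γ, D-δ, D-ε}: busing cost 13 + fixed 13 = 26.
All other subsets cost ≥ 22. Minimum total cost: 21.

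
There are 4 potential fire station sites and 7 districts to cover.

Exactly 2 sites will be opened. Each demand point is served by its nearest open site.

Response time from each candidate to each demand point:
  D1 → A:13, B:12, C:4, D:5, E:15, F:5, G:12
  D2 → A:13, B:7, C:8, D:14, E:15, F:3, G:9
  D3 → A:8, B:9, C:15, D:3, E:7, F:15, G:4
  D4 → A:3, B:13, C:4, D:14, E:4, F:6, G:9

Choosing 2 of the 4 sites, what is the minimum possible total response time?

Open {D3, D4}.
  A→D4 3, B→D3 9, C→D4 4, D→D3 3, E→D4 4, F→D4 6, G→D3 4  ⇒ total 33.
Compare {D1, D3}: total 40.
Compare {D2, D3}: total 40.
No size-2 selection does better; minimum is 33.

33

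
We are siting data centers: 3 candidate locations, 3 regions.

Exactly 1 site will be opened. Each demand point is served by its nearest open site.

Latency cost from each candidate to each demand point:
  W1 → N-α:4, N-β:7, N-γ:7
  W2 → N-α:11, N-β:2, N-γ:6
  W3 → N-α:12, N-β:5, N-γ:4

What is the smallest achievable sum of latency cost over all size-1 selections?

Open {W1}.
  N-α→W1 4, N-β→W1 7, N-γ→W1 7  ⇒ total 18.
Compare {W2}: total 19.
Compare {W3}: total 21.

18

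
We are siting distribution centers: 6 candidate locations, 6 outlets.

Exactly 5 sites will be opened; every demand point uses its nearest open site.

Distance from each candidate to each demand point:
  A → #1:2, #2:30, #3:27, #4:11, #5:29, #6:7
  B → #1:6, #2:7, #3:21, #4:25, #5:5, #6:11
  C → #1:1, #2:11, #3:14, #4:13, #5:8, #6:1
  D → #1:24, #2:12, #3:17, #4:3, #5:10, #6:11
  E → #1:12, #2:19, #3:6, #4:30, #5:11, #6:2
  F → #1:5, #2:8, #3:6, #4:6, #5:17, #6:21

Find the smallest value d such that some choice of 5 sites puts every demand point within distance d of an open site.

Open {A, B, C, D, E}.
  Farthest demand point is #2 at distance 7 (to B); all others are ≤ 7.
With {A, B, C, D, F} the worst case is 7.
With {A, B, C, E, F} the worst case is 7.
No size-5 selection achieves below 7.

7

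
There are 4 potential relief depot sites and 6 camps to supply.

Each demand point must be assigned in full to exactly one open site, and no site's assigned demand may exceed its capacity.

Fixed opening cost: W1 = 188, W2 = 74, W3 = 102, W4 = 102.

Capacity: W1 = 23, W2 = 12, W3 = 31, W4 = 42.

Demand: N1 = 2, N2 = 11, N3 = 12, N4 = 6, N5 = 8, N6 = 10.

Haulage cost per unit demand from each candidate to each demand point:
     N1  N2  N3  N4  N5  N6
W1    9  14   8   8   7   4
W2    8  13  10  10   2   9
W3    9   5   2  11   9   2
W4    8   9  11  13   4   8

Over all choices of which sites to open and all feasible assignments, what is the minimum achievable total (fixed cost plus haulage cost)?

461

Open {W3, W4}; cheapest assignment that respects the capacities:
  W3 (cap 31, load 28): N3, N4, N6 — cost 12×2 + 6×11 + 10×2 = 110
  W4 (cap 42, load 21): N1, N2, N5 — cost 2×8 + 11×9 + 8×4 = 147
  Shipping 257, fixed 204 → total 461.
  Any other capacity-feasible assignment to {W3, W4} ships for at least 257.
Compare {W2, W3, W4}: its best feasible assignment gives total 519.
Compare {W1, W3}: its best feasible assignment gives total 547.
Every other set of open sites that can feasibly serve all demand totals ≥ 519 even under its best assignment. Minimum: 461.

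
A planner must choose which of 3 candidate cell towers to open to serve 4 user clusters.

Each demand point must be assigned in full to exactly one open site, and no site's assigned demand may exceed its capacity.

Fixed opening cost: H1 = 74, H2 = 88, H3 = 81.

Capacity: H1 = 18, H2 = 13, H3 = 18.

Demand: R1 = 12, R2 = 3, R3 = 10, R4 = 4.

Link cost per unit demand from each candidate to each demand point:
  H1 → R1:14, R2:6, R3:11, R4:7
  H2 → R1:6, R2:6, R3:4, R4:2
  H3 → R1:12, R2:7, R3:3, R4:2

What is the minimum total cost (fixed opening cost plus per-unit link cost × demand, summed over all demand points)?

Open {H2, H3}; cheapest assignment that respects the capacities:
  H2 (cap 13, load 12): R1 — cost 12×6 = 72
  H3 (cap 18, load 17): R2, R3, R4 — cost 3×7 + 10×3 + 4×2 = 59
  Shipping 131, fixed 169 → total 300.
  Any other capacity-feasible assignment to {H2, H3} ships for at least 131.
Compare {H1, H2, H3}: its best feasible assignment gives total 371.
Compare {H1, H3}: its best feasible assignment gives total 379.
Every other set of open sites that can feasibly serve all demand totals ≥ 371 even under its best assignment. Minimum: 300.

300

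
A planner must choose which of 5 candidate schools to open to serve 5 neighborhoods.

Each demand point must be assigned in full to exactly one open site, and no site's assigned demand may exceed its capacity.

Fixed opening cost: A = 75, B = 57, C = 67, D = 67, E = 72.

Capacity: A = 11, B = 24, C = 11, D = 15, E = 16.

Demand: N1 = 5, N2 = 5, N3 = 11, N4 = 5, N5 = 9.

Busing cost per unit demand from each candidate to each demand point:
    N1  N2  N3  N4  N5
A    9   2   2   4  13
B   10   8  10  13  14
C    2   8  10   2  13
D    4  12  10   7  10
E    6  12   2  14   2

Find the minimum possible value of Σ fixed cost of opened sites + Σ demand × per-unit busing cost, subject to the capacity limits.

334

Open {A, C, E}; cheapest assignment that respects the capacities:
  A (cap 11, load 11): N3 — cost 11×2 = 22
  C (cap 11, load 10): N1, N4 — cost 5×2 + 5×2 = 20
  E (cap 16, load 14): N2, N5 — cost 5×12 + 9×2 = 78
  Shipping 120, fixed 214 → total 334.
  Any other capacity-feasible assignment to {A, C, E} ships for at least 120.
Compare {A, D, E}: its best feasible assignment gives total 369.
Compare {A, B, C, E}: its best feasible assignment gives total 371.
Every other set of open sites that can feasibly serve all demand totals ≥ 369 even under its best assignment. Minimum: 334.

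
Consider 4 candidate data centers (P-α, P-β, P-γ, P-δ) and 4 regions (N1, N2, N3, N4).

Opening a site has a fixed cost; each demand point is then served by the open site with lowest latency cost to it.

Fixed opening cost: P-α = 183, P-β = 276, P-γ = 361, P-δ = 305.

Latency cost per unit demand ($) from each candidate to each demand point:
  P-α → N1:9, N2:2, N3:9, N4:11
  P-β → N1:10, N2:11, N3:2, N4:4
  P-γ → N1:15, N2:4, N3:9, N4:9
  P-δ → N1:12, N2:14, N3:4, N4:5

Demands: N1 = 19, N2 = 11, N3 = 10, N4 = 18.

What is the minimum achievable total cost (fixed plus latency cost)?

Open {P-α}: assign each demand point to its cheapest open site.
  N1→P-α 19×9=171, N2→P-α 11×2=22, N3→P-α 10×9=90, N4→P-α 18×11=198
  latency cost 481, fixed 183 → total 664.
Compare {P-β}: latency cost 403 + fixed 276 = 679.
Compare {P-α, P-β}: latency cost 285 + fixed 459 = 744.
Compare {P-α, P-δ}: latency cost 323 + fixed 488 = 811.
All other subsets cost ≥ 679. Minimum total cost: 664.

664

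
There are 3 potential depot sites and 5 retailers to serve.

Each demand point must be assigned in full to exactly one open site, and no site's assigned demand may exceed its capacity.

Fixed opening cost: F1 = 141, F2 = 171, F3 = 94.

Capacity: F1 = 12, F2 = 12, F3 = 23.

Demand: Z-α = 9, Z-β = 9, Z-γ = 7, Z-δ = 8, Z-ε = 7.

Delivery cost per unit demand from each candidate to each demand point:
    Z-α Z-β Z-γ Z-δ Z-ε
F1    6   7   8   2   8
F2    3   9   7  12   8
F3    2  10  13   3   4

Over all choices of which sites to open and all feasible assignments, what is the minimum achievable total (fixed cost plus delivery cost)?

Open {F1, F2, F3}; cheapest assignment that respects the capacities:
  F1 (cap 12, load 9): Z-β — cost 9×7 = 63
  F2 (cap 12, load 9): Z-α — cost 9×3 = 27
  F3 (cap 23, load 22): Z-γ, Z-δ, Z-ε — cost 7×13 + 8×3 + 7×4 = 143
  Shipping 233, fixed 406 → total 639.
  Any other capacity-feasible assignment to {F1, F2, F3} ships for at least 233.
Total demand is 40 and no other set of sites has combined capacity ≥ 40, so {F1, F2, F3} is the only feasible choice of open sites. Minimum: 639.

639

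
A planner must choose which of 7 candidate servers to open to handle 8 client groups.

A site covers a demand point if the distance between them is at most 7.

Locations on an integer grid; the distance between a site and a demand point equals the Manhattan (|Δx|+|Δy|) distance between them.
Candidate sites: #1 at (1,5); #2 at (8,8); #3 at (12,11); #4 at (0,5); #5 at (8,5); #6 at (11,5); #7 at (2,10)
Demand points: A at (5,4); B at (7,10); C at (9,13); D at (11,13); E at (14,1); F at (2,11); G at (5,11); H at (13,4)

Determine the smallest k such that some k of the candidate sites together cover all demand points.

Coverage sets (demand points within 7 of each site):
  #1: {A, F}
  #2: {A, B, C, G}
  #3: {B, C, D, G}
  #4: {A}
  #5: {A, B, H}
  #6: {A, E, H}
  #7: {B, F, G}
No 2 sites suffice: every size-2 union leaves at least one demand point uncovered.
But {#1, #3, #6} covers everything, so the minimum is 3.

3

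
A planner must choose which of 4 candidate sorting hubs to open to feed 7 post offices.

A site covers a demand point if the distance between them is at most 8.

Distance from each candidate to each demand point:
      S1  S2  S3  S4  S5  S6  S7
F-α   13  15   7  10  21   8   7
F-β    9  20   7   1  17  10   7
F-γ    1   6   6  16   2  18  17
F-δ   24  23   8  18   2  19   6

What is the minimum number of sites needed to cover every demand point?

3

Coverage sets (demand points within 8 of each site):
  F-α: {S3, S6, S7}
  F-β: {S3, S4, S7}
  F-γ: {S1, S2, S3, S5}
  F-δ: {S3, S5, S7}
No 2 sites suffice: every size-2 union leaves at least one demand point uncovered.
But {F-α, F-β, F-γ} covers everything, so the minimum is 3.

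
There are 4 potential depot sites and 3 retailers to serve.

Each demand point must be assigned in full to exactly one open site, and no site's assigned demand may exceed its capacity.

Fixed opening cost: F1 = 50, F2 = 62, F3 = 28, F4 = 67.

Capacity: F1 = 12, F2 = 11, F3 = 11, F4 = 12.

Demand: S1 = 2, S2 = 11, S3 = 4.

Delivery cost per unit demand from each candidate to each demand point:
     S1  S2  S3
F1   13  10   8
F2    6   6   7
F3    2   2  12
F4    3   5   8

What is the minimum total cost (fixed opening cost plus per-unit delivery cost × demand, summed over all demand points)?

Open {F2, F3}; cheapest assignment that respects the capacities:
  F2 (cap 11, load 6): S1, S3 — cost 2×6 + 4×7 = 40
  F3 (cap 11, load 11): S2 — cost 11×2 = 22
  Shipping 62, fixed 90 → total 152.
  Any other capacity-feasible assignment to {F2, F3} ships for at least 62.
Compare {F3, F4}: its best feasible assignment gives total 155.
Compare {F1, F3}: its best feasible assignment gives total 158.
Every other set of open sites that can feasibly serve all demand totals ≥ 155 even under its best assignment. Minimum: 152.

152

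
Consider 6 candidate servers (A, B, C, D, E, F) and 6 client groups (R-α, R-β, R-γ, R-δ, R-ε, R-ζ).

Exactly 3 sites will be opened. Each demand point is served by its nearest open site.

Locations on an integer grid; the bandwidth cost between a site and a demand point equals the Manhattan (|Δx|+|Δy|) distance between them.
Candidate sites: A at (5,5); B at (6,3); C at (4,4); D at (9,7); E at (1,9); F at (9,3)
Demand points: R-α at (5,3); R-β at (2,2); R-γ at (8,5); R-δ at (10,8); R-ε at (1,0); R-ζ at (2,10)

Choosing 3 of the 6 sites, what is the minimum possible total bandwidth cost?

Open {C, D, E}.
  R-α→C 2, R-β→C 4, R-γ→D 3, R-δ→D 2, R-ε→C 7, R-ζ→E 2  ⇒ total 20.
Compare {B, D, E}: total 21.
Compare {A, D, E}: total 24.
No size-3 selection does better; minimum is 20.

20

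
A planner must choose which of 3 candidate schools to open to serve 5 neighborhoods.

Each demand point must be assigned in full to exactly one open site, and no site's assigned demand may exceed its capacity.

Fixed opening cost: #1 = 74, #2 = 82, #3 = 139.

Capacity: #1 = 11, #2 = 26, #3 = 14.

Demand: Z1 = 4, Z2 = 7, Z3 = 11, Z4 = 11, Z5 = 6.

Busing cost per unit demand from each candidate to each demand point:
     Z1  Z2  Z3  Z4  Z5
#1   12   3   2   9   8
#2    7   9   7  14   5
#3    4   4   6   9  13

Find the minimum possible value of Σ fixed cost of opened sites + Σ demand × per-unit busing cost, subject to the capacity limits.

537

Open {#1, #2, #3}; cheapest assignment that respects the capacities:
  #1 (cap 11, load 11): Z3 — cost 11×2 = 22
  #2 (cap 26, load 17): Z1, Z2, Z5 — cost 4×7 + 7×9 + 6×5 = 121
  #3 (cap 14, load 11): Z4 — cost 11×9 = 99
  Shipping 242, fixed 295 → total 537.
  Any other capacity-feasible assignment to {#1, #2, #3} ships for at least 242.
Compare {#2, #3}: its best feasible assignment gives total 586.
Every other set of open sites that can feasibly serve all demand totals ≥ 586 even under its best assignment. Minimum: 537.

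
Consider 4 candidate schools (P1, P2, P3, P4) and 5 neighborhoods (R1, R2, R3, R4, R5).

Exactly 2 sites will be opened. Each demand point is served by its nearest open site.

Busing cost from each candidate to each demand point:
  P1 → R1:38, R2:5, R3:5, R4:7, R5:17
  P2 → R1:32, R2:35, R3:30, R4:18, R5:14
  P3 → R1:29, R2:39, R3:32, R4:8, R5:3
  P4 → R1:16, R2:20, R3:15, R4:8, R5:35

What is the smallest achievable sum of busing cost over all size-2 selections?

Open {P1, P3}.
  R1→P3 29, R2→P1 5, R3→P1 5, R4→P1 7, R5→P3 3  ⇒ total 49.
Compare {P1, P4}: total 50.
Compare {P3, P4}: total 62.
No size-2 selection does better; minimum is 49.

49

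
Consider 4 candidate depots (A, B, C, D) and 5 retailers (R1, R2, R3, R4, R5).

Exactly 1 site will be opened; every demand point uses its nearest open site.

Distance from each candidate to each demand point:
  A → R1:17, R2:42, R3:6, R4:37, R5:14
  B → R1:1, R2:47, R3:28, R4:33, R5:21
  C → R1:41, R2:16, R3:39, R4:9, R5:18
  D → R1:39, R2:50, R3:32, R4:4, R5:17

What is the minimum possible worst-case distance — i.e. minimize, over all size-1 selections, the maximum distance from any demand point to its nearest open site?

Open {C}.
  Farthest demand point is R1 at distance 41 (to C); all others are ≤ 41.
With {A} the worst case is 42.
With {B} the worst case is 47.
No size-1 selection achieves below 41.

41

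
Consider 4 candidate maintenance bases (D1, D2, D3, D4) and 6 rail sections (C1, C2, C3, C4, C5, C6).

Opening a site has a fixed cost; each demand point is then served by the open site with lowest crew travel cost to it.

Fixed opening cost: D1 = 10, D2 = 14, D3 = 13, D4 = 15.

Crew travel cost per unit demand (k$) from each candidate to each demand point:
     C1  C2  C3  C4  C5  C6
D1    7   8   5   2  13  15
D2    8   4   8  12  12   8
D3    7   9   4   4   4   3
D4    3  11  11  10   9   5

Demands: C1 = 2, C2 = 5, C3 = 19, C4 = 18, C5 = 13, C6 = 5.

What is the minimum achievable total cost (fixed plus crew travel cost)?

Open {D1, D2, D3}: assign each demand point to its cheapest open site.
  C1→D1 2×7=14, C2→D2 5×4=20, C3→D3 19×4=76, C4→D1 18×2=36, C5→D3 13×4=52, C6→D3 5×3=15
  crew travel cost 213, fixed 37 → total 250.
Compare {D1, D3}: crew travel cost 233 + fixed 23 = 256.
Compare {D1, D2, D3, D4}: crew travel cost 205 + fixed 52 = 257.
Compare {D1, D3, D4}: crew travel cost 225 + fixed 38 = 263.
All other subsets cost ≥ 256. Minimum total cost: 250.

250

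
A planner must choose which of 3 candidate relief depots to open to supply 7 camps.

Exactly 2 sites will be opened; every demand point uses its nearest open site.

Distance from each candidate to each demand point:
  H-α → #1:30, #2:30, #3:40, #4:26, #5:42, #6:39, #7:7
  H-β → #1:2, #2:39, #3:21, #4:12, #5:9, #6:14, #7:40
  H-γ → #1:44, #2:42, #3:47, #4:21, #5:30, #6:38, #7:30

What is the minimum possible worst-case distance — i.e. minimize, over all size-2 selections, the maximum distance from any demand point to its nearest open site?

Open {H-α, H-β}.
  Farthest demand point is #2 at distance 30 (to H-α); all others are ≤ 30.
With {H-β, H-γ} the worst case is 39.
With {H-α, H-γ} the worst case is 40.
No size-2 selection achieves below 30.

30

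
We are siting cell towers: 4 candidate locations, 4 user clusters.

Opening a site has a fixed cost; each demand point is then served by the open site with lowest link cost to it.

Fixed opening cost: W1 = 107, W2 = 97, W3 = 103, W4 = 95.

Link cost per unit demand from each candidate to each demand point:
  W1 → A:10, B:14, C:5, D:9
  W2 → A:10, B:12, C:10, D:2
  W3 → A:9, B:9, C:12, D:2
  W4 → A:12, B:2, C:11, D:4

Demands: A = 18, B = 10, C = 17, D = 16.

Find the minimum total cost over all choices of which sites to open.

Open {W1, W4}: assign each demand point to its cheapest open site.
  A→W1 18×10=180, B→W4 10×2=20, C→W1 17×5=85, D→W4 16×4=64
  link cost 349, fixed 202 → total 551.
Compare {W1, W3}: link cost 369 + fixed 210 = 579.
Compare {W4}: link cost 487 + fixed 95 = 582.
Compare {W3}: link cost 488 + fixed 103 = 591.
All other subsets cost ≥ 579. Minimum total cost: 551.

551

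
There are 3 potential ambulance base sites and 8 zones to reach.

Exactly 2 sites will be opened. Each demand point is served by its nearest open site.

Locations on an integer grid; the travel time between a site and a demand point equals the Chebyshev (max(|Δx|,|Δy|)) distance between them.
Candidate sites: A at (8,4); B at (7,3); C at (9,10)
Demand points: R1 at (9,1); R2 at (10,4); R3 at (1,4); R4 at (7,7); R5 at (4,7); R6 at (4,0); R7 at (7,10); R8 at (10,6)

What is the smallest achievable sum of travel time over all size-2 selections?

26

Open {B, C}.
  R1→B 2, R2→B 3, R3→B 6, R4→C 3, R5→B 4, R6→B 3, R7→C 2, R8→B 3  ⇒ total 26.
Compare {A, C}: total 27.
Compare {A, B}: total 28.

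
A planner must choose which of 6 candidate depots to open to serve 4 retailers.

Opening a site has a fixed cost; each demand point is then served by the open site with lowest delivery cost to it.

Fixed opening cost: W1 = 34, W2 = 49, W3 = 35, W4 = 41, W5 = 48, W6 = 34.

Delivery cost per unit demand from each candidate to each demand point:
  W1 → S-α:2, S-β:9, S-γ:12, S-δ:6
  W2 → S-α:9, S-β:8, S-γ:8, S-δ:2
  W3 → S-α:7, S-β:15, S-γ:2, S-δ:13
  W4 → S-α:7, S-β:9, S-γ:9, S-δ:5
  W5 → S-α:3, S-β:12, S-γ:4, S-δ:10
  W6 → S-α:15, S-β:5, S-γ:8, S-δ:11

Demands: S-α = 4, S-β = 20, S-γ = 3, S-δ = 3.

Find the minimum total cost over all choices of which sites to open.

218

Open {W1, W6}: assign each demand point to its cheapest open site.
  S-α→W1 4×2=8, S-β→W6 20×5=100, S-γ→W6 3×8=24, S-δ→W1 3×6=18
  delivery cost 150, fixed 68 → total 218.
Compare {W1, W3, W6}: delivery cost 132 + fixed 103 = 235.
Compare {W3, W6}: delivery cost 167 + fixed 69 = 236.
Compare {W5, W6}: delivery cost 154 + fixed 82 = 236.
All other subsets cost ≥ 235. Minimum total cost: 218.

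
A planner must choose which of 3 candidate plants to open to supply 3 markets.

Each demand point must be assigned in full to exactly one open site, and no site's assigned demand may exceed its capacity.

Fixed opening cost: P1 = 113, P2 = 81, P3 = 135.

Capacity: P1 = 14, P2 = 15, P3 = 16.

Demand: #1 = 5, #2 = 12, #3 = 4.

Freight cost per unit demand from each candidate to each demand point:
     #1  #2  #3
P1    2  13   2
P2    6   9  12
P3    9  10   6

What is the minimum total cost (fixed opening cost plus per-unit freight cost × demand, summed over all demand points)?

Open {P1, P2}; cheapest assignment that respects the capacities:
  P1 (cap 14, load 9): #1, #3 — cost 5×2 + 4×2 = 18
  P2 (cap 15, load 12): #2 — cost 12×9 = 108
  Shipping 126, fixed 194 → total 320.
  Any other capacity-feasible assignment to {P1, P2} ships for at least 126.
Compare {P1, P3}: its best feasible assignment gives total 386.
Compare {P2, P3}: its best feasible assignment gives total 390.
Every other set of open sites that can feasibly serve all demand totals ≥ 386 even under its best assignment. Minimum: 320.

320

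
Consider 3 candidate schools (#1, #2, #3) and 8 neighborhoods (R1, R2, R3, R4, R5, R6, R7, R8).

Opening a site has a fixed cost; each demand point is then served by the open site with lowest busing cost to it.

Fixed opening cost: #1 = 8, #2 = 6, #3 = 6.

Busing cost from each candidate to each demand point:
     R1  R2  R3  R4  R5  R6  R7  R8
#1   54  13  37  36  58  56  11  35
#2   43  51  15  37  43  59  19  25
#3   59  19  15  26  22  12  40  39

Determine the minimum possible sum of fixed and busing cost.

187

Open {#1, #2, #3}: assign each demand point to its cheapest open site.
  R1→#2 43, R2→#1 13, R3→#2 15, R4→#3 26, R5→#3 22, R6→#3 12, R7→#1 11, R8→#2 25
  busing cost 167, fixed 20 → total 187.
Compare {#2, #3}: busing cost 181 + fixed 12 = 193.
Compare {#1, #3}: busing cost 188 + fixed 14 = 202.
Compare {#3}: busing cost 232 + fixed 6 = 238.
All other subsets cost ≥ 193. Minimum total cost: 187.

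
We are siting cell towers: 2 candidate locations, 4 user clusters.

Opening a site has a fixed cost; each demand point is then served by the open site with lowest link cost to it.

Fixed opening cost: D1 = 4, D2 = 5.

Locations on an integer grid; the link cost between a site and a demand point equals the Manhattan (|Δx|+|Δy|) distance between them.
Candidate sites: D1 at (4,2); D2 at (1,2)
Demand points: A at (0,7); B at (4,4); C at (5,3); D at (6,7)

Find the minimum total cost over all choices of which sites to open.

24

Open {D1}: assign each demand point to its cheapest open site.
  A→D1 9, B→D1 2, C→D1 2, D→D1 7
  link cost 20, fixed 4 → total 24.
Compare {D1, D2}: link cost 17 + fixed 9 = 26.
Compare {D2}: link cost 26 + fixed 5 = 31.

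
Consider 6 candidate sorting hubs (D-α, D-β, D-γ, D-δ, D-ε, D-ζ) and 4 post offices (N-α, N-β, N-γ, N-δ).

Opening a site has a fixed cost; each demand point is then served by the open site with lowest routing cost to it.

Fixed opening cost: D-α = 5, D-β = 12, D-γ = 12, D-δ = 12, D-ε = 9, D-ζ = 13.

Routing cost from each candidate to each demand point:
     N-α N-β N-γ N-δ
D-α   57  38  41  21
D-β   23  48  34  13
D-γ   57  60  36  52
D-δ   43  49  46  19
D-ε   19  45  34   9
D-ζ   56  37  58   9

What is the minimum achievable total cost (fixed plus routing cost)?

Open {D-α, D-ε}: assign each demand point to its cheapest open site.
  N-α→D-ε 19, N-β→D-α 38, N-γ→D-ε 34, N-δ→D-ε 9
  routing cost 100, fixed 14 → total 114.
Compare {D-ε}: routing cost 107 + fixed 9 = 116.
Compare {D-ε, D-ζ}: routing cost 99 + fixed 22 = 121.
Compare {D-α, D-β}: routing cost 108 + fixed 17 = 125.
All other subsets cost ≥ 116. Minimum total cost: 114.

114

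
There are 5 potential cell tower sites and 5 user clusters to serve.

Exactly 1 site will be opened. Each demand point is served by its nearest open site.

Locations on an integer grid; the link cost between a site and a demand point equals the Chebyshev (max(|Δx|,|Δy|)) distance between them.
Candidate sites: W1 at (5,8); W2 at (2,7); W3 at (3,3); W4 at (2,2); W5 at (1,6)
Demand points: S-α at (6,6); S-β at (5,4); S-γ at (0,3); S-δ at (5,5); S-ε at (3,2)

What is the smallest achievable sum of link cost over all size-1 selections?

11

Open {W3}.
  S-α→W3 3, S-β→W3 2, S-γ→W3 3, S-δ→W3 2, S-ε→W3 1  ⇒ total 11.
Compare {W4}: total 13.
Compare {W2}: total 19.
No size-1 selection does better; minimum is 11.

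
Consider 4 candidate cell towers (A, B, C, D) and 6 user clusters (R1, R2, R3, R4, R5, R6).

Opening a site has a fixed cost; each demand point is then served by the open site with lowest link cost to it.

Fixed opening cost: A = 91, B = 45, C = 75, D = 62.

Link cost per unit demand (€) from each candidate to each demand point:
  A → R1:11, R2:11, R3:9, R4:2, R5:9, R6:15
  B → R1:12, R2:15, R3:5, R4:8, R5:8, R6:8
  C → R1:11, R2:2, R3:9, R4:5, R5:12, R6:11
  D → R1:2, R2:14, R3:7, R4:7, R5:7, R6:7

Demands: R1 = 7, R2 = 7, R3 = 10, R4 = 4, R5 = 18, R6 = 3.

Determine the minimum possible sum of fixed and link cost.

Open {C, D}: assign each demand point to its cheapest open site.
  R1→D 7×2=14, R2→C 7×2=14, R3→D 10×7=70, R4→C 4×5=20, R5→D 18×7=126, R6→D 3×7=21
  link cost 265, fixed 137 → total 402.
Compare {D}: link cost 357 + fixed 62 = 419.
Compare {B, C, D}: link cost 245 + fixed 182 = 427.
Compare {B, D}: link cost 337 + fixed 107 = 444.
All other subsets cost ≥ 419. Minimum total cost: 402.

402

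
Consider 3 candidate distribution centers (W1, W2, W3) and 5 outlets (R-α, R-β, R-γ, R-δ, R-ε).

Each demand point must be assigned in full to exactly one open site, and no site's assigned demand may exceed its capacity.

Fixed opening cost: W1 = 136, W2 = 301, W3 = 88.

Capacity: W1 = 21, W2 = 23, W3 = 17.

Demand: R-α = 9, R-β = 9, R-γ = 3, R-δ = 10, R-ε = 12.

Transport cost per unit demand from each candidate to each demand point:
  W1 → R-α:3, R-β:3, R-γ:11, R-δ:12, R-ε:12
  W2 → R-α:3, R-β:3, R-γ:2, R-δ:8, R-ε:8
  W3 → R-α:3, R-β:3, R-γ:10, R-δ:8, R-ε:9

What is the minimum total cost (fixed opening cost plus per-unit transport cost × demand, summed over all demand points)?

Open {W1, W2}; cheapest assignment that respects the capacities:
  W1 (cap 21, load 21): R-α, R-β, R-γ — cost 9×3 + 9×3 + 3×11 = 87
  W2 (cap 23, load 22): R-δ, R-ε — cost 10×8 + 12×8 = 176
  Shipping 263, fixed 437 → total 700.
  Any other capacity-feasible assignment to {W1, W2} ships for at least 263.
Compare {W1, W2, W3}: its best feasible assignment gives total 761.
Every other set of open sites that can feasibly serve all demand totals ≥ 761 even under its best assignment. Minimum: 700.

700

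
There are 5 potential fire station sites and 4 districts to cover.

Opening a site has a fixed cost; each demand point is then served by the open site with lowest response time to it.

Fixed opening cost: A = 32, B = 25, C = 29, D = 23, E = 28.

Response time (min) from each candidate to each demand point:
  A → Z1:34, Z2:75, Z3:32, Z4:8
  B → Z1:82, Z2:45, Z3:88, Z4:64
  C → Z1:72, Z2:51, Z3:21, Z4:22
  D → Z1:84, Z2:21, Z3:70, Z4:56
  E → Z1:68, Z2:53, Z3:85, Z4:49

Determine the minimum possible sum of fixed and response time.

Open {A, D}: assign each demand point to its cheapest open site.
  Z1→A 34, Z2→D 21, Z3→A 32, Z4→A 8
  response time 95, fixed 55 → total 150.
Compare {A, C, D}: response time 84 + fixed 84 = 168.
Compare {A, C}: response time 114 + fixed 61 = 175.
Compare {A, B, D}: response time 95 + fixed 80 = 175.
All other subsets cost ≥ 168. Minimum total cost: 150.

150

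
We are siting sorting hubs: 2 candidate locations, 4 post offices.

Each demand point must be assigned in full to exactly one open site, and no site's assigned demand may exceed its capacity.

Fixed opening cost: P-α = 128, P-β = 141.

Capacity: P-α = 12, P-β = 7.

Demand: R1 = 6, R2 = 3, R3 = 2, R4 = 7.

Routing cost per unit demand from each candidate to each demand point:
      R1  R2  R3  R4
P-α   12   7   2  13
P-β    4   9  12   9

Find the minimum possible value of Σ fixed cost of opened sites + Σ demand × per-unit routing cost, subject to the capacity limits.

Open {P-α, P-β}; cheapest assignment that respects the capacities:
  P-α (cap 12, load 12): R2, R3, R4 — cost 3×7 + 2×2 + 7×13 = 116
  P-β (cap 7, load 6): R1 — cost 6×4 = 24
  Shipping 140, fixed 269 → total 409.
  Any other capacity-feasible assignment to {P-α, P-β} ships for at least 140.
Total demand is 18 and no other set of sites has combined capacity ≥ 18, so {P-α, P-β} is the only feasible choice of open sites. Minimum: 409.

409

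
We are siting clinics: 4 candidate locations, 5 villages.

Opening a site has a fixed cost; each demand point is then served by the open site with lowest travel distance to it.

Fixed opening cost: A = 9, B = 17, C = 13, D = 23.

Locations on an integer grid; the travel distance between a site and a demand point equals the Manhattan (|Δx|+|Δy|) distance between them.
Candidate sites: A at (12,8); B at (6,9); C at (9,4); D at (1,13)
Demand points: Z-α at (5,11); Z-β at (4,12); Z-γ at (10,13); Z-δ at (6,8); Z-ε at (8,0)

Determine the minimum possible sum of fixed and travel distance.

45

Open {B}: assign each demand point to its cheapest open site.
  Z-α→B 3, Z-β→B 5, Z-γ→B 8, Z-δ→B 1, Z-ε→B 11
  travel distance 28, fixed 17 → total 45.
Compare {B, C}: travel distance 22 + fixed 30 = 52.
Compare {A, B}: travel distance 27 + fixed 26 = 53.
Compare {A}: travel distance 47 + fixed 9 = 56.
All other subsets cost ≥ 52. Minimum total cost: 45.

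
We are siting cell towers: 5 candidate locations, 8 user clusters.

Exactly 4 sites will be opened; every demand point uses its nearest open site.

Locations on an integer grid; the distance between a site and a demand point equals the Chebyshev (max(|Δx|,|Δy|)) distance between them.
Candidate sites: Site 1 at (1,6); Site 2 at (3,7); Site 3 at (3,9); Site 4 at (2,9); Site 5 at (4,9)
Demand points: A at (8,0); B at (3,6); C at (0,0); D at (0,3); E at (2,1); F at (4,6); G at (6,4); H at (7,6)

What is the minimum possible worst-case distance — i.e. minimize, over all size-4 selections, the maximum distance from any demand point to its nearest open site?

Open {Site 1, Site 2, Site 3, Site 4}.
  Farthest demand point is A at distance 7 (to Site 1); all others are ≤ 7.
With {Site 1, Site 2, Site 3, Site 5} the worst case is 7.
With {Site 1, Site 2, Site 4, Site 5} the worst case is 7.
No size-4 selection achieves below 7.

7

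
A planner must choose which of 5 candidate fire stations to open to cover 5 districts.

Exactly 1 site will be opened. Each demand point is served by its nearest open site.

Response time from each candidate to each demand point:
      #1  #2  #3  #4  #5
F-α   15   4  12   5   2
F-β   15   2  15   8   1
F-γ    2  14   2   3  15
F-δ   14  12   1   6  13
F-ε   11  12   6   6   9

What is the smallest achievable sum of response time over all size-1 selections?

36

Open {F-γ}.
  #1→F-γ 2, #2→F-γ 14, #3→F-γ 2, #4→F-γ 3, #5→F-γ 15  ⇒ total 36.
Compare {F-α}: total 38.
Compare {F-β}: total 41.
No size-1 selection does better; minimum is 36.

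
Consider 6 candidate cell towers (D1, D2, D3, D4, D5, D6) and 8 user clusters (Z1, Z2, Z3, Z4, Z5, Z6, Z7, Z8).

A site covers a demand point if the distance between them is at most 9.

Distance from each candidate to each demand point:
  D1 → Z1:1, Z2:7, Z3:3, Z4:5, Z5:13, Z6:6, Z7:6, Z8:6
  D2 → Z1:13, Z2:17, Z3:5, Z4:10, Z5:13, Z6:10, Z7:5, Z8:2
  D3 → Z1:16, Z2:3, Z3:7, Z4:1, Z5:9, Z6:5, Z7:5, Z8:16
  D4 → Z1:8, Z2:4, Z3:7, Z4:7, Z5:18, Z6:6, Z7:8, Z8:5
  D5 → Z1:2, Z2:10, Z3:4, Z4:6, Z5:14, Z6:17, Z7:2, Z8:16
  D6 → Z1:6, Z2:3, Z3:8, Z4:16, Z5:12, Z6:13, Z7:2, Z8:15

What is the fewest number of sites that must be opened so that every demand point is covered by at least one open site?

Coverage sets (demand points within 9 of each site):
  D1: {Z1, Z2, Z3, Z4, Z6, Z7, Z8}
  D2: {Z3, Z7, Z8}
  D3: {Z2, Z3, Z4, Z5, Z6, Z7}
  D4: {Z1, Z2, Z3, Z4, Z6, Z7, Z8}
  D5: {Z1, Z3, Z4, Z7}
  D6: {Z1, Z2, Z3, Z7}
No single site covers all 8 demand points.
But {D1, D3} covers everything, so the minimum is 2.

2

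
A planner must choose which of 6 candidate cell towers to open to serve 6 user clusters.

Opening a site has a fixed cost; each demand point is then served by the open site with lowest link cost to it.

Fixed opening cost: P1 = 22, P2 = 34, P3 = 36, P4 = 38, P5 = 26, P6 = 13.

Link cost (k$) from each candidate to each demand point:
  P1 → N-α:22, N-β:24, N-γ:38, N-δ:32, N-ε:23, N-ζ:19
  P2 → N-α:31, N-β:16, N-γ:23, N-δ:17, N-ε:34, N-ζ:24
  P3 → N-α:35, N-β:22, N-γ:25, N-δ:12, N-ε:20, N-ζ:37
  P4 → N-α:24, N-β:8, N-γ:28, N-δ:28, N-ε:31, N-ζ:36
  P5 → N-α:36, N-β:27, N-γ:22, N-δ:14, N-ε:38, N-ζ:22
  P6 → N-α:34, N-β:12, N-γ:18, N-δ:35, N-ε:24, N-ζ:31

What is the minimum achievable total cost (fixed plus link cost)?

161

Open {P1, P6}: assign each demand point to its cheapest open site.
  N-α→P1 22, N-β→P6 12, N-γ→P6 18, N-δ→P1 32, N-ε→P1 23, N-ζ→P1 19
  link cost 126, fixed 35 → total 161.
Compare {P5, P6}: link cost 124 + fixed 39 = 163.
Compare {P6}: link cost 154 + fixed 13 = 167.
Compare {P1, P5, P6}: link cost 108 + fixed 61 = 169.
All other subsets cost ≥ 163. Minimum total cost: 161.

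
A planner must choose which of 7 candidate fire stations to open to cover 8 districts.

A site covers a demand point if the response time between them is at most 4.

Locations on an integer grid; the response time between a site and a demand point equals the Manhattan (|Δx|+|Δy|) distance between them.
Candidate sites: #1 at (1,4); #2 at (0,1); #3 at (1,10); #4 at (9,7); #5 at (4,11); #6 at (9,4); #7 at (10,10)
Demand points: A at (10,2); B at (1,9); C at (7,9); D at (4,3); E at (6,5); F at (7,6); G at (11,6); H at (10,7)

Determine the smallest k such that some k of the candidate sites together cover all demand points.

Coverage sets (demand points within 4 of each site):
  #1: {D}
  #2: {}
  #3: {B}
  #4: {C, F, G, H}
  #5: {}
  #6: {A, E, F, G, H}
  #7: {C, H}
No 3 sites suffice: every size-3 union leaves at least one demand point uncovered.
But {#1, #3, #4, #6} covers everything, so the minimum is 4.

4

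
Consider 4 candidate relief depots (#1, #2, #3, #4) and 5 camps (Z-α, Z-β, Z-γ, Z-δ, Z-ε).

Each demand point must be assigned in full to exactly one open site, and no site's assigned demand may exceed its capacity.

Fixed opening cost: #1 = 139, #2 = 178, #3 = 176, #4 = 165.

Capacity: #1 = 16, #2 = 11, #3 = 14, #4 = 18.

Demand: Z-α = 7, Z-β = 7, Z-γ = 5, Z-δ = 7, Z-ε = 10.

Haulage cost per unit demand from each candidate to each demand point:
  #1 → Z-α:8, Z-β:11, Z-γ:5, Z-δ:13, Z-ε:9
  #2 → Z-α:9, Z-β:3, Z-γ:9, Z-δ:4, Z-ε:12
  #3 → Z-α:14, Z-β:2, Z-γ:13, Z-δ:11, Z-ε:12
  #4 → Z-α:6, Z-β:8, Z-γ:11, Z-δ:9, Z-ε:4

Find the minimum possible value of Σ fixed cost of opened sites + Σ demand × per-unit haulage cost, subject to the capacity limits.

678

Open {#1, #3, #4}; cheapest assignment that respects the capacities:
  #1 (cap 16, load 5): Z-γ — cost 5×5 = 25
  #3 (cap 14, load 14): Z-β, Z-δ — cost 7×2 + 7×11 = 91
  #4 (cap 18, load 17): Z-α, Z-ε — cost 7×6 + 10×4 = 82
  Shipping 198, fixed 480 → total 678.
  Any other capacity-feasible assignment to {#1, #3, #4} ships for at least 198.
Compare {#1, #2, #4}: its best feasible assignment gives total 687.
Compare {#2, #3, #4}: its best feasible assignment gives total 708.
Every other set of open sites that can feasibly serve all demand totals ≥ 687 even under its best assignment. Minimum: 678.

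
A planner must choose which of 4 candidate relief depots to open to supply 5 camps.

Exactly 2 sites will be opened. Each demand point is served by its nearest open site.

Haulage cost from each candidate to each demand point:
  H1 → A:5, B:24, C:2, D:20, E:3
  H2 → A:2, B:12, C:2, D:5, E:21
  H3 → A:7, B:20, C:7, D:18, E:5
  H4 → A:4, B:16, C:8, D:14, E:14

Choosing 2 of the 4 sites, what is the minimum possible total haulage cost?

Open {H1, H2}.
  A→H2 2, B→H2 12, C→H1 2, D→H2 5, E→H1 3  ⇒ total 24.
Compare {H2, H3}: total 26.
Compare {H2, H4}: total 35.
No size-2 selection does better; minimum is 24.

24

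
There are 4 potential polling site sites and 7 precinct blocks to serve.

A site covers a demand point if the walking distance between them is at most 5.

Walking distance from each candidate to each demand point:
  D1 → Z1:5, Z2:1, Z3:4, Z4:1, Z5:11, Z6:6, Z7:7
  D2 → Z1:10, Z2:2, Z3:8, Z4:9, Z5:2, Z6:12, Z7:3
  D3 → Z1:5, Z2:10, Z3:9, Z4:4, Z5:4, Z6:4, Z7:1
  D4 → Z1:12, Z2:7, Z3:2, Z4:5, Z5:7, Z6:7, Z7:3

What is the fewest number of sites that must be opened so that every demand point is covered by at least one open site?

Coverage sets (demand points within 5 of each site):
  D1: {Z1, Z2, Z3, Z4}
  D2: {Z2, Z5, Z7}
  D3: {Z1, Z4, Z5, Z6, Z7}
  D4: {Z3, Z4, Z7}
No single site covers all 7 demand points.
But {D1, D3} covers everything, so the minimum is 2.

2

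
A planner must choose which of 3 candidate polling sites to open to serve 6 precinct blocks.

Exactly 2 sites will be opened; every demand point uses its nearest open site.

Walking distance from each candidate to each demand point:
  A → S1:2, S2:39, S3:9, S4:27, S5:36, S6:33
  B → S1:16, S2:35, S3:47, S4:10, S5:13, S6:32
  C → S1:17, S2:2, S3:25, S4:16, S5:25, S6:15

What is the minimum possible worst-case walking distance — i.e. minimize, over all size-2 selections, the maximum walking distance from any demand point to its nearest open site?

25

Open {A, C}.
  Farthest demand point is S5 at walking distance 25 (to C); all others are ≤ 25.
With {B, C} the worst case is 25.
With {A, B} the worst case is 35.
No size-2 selection achieves below 25.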